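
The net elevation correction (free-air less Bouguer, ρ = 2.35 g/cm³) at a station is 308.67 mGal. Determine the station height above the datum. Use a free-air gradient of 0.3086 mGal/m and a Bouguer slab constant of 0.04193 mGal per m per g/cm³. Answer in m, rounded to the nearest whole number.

1469

Combined gradient = 0.3086 − 0.04193 × 2.35 = 0.2100645 mGal/m
h = 308.67 / 0.2100645 = 1469.41 m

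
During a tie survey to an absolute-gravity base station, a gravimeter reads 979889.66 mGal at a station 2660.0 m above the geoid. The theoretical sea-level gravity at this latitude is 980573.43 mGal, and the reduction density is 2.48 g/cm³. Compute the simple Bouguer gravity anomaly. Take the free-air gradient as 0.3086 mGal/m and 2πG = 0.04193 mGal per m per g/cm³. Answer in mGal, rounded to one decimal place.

-139.5

Free-air correction = 0.3086 × 2660.0 = 820.88 mGal
Free-air anomaly = 979889.66 − 980573.43 + (820.88) = 137.11 mGal
Bouguer slab correction = 0.04193 × 2.48 × 2660.0 = 276.60 mGal
Simple Bouguer anomaly = 137.11 − (276.60) = -139.49 mGal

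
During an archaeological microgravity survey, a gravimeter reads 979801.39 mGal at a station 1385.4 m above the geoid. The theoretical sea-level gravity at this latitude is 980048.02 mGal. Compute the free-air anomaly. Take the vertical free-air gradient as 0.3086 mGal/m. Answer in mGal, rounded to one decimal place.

Free-air correction = 0.3086 × 1385.4 = 427.53 mGal
Free-air anomaly = 979801.39 − 980048.02 + (427.53) = 180.90 mGal

180.9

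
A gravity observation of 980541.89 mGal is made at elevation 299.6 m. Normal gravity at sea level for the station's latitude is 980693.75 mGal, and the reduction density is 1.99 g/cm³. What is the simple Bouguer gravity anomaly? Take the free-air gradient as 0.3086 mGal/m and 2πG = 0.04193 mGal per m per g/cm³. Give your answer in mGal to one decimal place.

-84.4

Free-air correction = 0.3086 × 299.6 = 92.46 mGal
Free-air anomaly = 980541.89 − 980693.75 + (92.46) = -59.40 mGal
Bouguer slab correction = 0.04193 × 1.99 × 299.6 = 25.00 mGal
Simple Bouguer anomaly = -59.40 − (25.00) = -84.40 mGal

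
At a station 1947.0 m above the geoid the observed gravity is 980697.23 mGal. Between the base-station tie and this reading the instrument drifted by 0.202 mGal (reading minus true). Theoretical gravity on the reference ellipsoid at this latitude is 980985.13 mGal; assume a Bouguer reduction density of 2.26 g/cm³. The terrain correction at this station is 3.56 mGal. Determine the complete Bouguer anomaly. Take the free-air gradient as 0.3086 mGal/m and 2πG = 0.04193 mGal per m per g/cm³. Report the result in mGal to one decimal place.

131.8

Drift-corrected reading = 980697.23 − (0.202) = 980697.028 mGal
Free-air correction = 0.3086 × 1947.0 = 600.84 mGal
Free-air anomaly = 980697.028 − 980985.13 + (600.84) = 312.738 mGal
Bouguer slab correction = 0.04193 × 2.26 × 1947.0 = 184.50 mGal
Simple Bouguer anomaly = 312.738 − (184.50) = 128.238 mGal
Complete Bouguer anomaly = 128.238 + 3.56 = 131.798 mGal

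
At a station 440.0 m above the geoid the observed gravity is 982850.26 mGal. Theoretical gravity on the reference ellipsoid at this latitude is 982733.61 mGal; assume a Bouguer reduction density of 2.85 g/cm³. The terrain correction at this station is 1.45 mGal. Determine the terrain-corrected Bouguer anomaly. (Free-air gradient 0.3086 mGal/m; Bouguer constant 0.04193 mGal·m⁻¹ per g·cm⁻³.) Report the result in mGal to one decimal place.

201.3

Free-air correction = 0.3086 × 440.0 = 135.78 mGal
Free-air anomaly = 982850.26 − 982733.61 + (135.78) = 252.43 mGal
Bouguer slab correction = 0.04193 × 2.85 × 440.0 = 52.58 mGal
Simple Bouguer anomaly = 252.43 − (52.58) = 199.85 mGal
Complete Bouguer anomaly = 199.85 + 1.45 = 201.30 mGal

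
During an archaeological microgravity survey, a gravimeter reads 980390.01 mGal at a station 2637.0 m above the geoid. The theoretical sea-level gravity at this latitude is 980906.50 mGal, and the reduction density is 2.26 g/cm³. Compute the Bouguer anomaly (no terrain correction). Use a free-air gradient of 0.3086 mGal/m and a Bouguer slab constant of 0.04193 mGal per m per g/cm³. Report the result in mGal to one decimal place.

47.4

Free-air correction = 0.3086 × 2637.0 = 813.78 mGal
Free-air anomaly = 980390.01 − 980906.50 + (813.78) = 297.29 mGal
Bouguer slab correction = 0.04193 × 2.26 × 2637.0 = 249.89 mGal
Simple Bouguer anomaly = 297.29 − (249.89) = 47.40 mGal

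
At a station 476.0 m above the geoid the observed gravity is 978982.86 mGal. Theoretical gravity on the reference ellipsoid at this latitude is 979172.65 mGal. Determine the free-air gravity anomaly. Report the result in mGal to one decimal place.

Free-air correction = 0.3086 × 476.0 = 146.89 mGal
Free-air anomaly = 978982.86 − 979172.65 + (146.89) = -42.90 mGal

-42.9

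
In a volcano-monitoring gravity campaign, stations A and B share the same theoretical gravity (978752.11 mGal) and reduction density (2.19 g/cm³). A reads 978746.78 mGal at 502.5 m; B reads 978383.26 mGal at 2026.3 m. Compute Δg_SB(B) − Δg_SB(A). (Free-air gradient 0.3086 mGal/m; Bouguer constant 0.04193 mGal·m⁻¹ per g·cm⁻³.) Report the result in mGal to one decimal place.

Δg_SB(A) = 978746.78 − 978752.11 + 0.3086×502.5 − 0.04193×2.19×502.5 = 103.60 mGal
Δg_SB(B) = 978383.26 − 978752.11 + 0.3086×2026.3 − 0.04193×2.19×2026.3 = 70.40 mGal
Difference = 70.40 − (103.60) = -33.20 mGal

-33.2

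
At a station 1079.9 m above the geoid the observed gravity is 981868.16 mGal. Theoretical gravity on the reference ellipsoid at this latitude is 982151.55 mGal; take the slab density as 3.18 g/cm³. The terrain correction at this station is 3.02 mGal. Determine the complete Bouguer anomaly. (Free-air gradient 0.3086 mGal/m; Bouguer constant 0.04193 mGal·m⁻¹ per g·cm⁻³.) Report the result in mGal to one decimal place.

Free-air correction = 0.3086 × 1079.9 = 333.26 mGal
Free-air anomaly = 981868.16 − 982151.55 + (333.26) = 49.87 mGal
Bouguer slab correction = 0.04193 × 3.18 × 1079.9 = 143.99 mGal
Simple Bouguer anomaly = 49.87 − (143.99) = -94.12 mGal
Complete Bouguer anomaly = -94.12 + 3.02 = -91.10 mGal

-91.1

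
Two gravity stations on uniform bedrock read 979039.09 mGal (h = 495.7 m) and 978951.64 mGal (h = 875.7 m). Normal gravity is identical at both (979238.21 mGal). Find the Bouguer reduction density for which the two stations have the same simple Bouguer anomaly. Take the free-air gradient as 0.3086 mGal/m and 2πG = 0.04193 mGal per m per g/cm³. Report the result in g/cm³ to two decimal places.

Δg_obs = 978951.64 − 979039.09 = -87.45 mGal over Δh = 875.7 − 495.7 = 380.0 m
Equal Bouguer anomalies ⇒ Δg_obs + (0.3086 − 0.04193ρ)·Δh = 0
0.3086 − 0.04193ρ = −Δg_obs/Δh = 0.23013
ρ = (0.3086 − 0.23013) / 0.04193 = 1.87 g/cm³

1.87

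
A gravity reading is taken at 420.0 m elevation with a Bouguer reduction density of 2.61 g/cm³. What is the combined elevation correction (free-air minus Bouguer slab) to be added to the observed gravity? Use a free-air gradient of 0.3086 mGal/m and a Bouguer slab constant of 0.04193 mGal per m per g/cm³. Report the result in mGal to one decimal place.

Combined gradient = 0.3086 − 0.04193 × 2.61 = 0.1991627 mGal/m
Combined elevation correction = 0.1991627 × 420.0 = 83.6 mGal

83.6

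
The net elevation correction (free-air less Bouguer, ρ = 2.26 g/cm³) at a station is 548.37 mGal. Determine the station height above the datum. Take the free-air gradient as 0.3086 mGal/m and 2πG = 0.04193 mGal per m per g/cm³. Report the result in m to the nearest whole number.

2564

Combined gradient = 0.3086 − 0.04193 × 2.26 = 0.2138382 mGal/m
h = 548.37 / 0.2138382 = 2564.42 m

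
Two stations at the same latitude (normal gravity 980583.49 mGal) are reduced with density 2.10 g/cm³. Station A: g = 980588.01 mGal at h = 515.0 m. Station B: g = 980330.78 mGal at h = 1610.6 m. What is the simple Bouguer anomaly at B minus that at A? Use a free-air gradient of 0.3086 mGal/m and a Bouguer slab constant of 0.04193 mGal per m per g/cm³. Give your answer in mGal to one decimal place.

-15.6

Δg_SB(A) = 980588.01 − 980583.49 + 0.3086×515.0 − 0.04193×2.10×515.0 = 118.10 mGal
Δg_SB(B) = 980330.78 − 980583.49 + 0.3086×1610.6 − 0.04193×2.10×1610.6 = 102.50 mGal
Difference = 102.50 − (118.10) = -15.60 mGal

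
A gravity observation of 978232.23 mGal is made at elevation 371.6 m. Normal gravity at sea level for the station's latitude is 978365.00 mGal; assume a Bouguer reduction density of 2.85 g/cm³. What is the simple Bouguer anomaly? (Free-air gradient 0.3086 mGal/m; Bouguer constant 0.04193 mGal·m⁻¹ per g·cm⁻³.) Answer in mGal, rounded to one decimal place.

Free-air correction = 0.3086 × 371.6 = 114.68 mGal
Free-air anomaly = 978232.23 − 978365.00 + (114.68) = -18.09 mGal
Bouguer slab correction = 0.04193 × 2.85 × 371.6 = 44.41 mGal
Simple Bouguer anomaly = -18.09 − (44.41) = -62.50 mGal

-62.5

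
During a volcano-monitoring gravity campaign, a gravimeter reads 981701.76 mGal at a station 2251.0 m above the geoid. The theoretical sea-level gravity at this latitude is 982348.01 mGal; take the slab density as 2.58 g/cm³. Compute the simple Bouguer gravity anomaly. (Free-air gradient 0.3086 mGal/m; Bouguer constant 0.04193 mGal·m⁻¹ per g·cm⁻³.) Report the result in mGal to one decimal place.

Free-air correction = 0.3086 × 2251.0 = 694.66 mGal
Free-air anomaly = 981701.76 − 982348.01 + (694.66) = 48.41 mGal
Bouguer slab correction = 0.04193 × 2.58 × 2251.0 = 243.51 mGal
Simple Bouguer anomaly = 48.41 − (243.51) = -195.10 mGal

-195.1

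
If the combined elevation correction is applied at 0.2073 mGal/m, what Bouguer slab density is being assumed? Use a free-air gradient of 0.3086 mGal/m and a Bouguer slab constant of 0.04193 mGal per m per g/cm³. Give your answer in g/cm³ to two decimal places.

0.2073 = 0.3086 − 0.04193 × ρ
ρ = (0.3086 − 0.2073) / 0.04193 = 2.42 g/cm³

2.42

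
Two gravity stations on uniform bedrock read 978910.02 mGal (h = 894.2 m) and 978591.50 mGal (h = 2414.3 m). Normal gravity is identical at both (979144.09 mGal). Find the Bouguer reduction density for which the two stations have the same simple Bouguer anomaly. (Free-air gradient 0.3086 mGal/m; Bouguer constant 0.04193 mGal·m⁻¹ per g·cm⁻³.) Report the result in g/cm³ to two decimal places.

Δg_obs = 978591.50 − 978910.02 = -318.52 mGal over Δh = 2414.3 − 894.2 = 1520.1 m
Equal Bouguer anomalies ⇒ Δg_obs + (0.3086 − 0.04193ρ)·Δh = 0
0.3086 − 0.04193ρ = −Δg_obs/Δh = 0.20954
ρ = (0.3086 − 0.20954) / 0.04193 = 2.36 g/cm³

2.36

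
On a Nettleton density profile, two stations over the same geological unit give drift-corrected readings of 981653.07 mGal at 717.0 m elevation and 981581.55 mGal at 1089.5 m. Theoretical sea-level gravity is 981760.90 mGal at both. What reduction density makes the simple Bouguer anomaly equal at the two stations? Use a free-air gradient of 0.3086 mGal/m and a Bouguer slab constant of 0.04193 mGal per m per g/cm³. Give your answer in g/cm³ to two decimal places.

Δg_obs = 981581.55 − 981653.07 = -71.52 mGal over Δh = 1089.5 − 717.0 = 372.5 m
Equal Bouguer anomalies ⇒ Δg_obs + (0.3086 − 0.04193ρ)·Δh = 0
0.3086 − 0.04193ρ = −Δg_obs/Δh = 0.19200
ρ = (0.3086 − 0.19200) / 0.04193 = 2.78 g/cm³

2.78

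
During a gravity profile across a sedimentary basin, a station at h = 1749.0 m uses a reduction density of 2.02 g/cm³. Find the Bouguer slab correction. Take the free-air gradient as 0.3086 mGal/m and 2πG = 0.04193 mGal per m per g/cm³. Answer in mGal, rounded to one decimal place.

148.1

Bouguer slab correction = 0.04193 × 2.02 × 1749.0 = 148.1 mGal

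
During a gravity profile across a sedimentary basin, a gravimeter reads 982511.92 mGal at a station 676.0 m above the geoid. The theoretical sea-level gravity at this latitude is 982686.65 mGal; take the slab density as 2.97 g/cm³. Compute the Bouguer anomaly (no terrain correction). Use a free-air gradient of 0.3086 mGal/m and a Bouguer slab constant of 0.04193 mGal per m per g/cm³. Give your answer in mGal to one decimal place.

-50.3

Free-air correction = 0.3086 × 676.0 = 208.61 mGal
Free-air anomaly = 982511.92 − 982686.65 + (208.61) = 33.88 mGal
Bouguer slab correction = 0.04193 × 2.97 × 676.0 = 84.18 mGal
Simple Bouguer anomaly = 33.88 − (84.18) = -50.30 mGal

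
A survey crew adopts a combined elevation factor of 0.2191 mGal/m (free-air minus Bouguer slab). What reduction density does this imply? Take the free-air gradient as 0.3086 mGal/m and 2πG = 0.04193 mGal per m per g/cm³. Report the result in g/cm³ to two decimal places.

2.13

0.2191 = 0.3086 − 0.04193 × ρ
ρ = (0.3086 − 0.2191) / 0.04193 = 2.13 g/cm³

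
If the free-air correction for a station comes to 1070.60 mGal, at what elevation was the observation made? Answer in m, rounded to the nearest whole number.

3469

h = 1070.60 / 0.3086 = 3469.22 m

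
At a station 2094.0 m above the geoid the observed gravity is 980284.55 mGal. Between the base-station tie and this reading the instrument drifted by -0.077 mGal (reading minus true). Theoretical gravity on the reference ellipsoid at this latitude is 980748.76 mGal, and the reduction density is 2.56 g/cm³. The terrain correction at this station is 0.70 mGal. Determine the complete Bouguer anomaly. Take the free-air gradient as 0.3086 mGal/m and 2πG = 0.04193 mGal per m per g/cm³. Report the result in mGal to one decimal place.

-42.0

Drift-corrected reading = 980284.55 − (-0.077) = 980284.627 mGal
Free-air correction = 0.3086 × 2094.0 = 646.21 mGal
Free-air anomaly = 980284.627 − 980748.76 + (646.21) = 182.077 mGal
Bouguer slab correction = 0.04193 × 2.56 × 2094.0 = 224.77 mGal
Simple Bouguer anomaly = 182.077 − (224.77) = -42.693 mGal
Complete Bouguer anomaly = -42.693 + 0.70 = -41.993 mGal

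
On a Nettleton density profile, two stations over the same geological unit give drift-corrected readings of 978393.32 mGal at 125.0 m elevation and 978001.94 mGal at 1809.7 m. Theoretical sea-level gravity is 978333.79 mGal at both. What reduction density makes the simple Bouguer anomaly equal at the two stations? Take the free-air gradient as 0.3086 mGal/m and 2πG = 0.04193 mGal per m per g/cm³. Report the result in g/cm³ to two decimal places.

Δg_obs = 978001.94 − 978393.32 = -391.38 mGal over Δh = 1809.7 − 125.0 = 1684.7 m
Equal Bouguer anomalies ⇒ Δg_obs + (0.3086 − 0.04193ρ)·Δh = 0
0.3086 − 0.04193ρ = −Δg_obs/Δh = 0.23231
ρ = (0.3086 − 0.23231) / 0.04193 = 1.82 g/cm³

1.82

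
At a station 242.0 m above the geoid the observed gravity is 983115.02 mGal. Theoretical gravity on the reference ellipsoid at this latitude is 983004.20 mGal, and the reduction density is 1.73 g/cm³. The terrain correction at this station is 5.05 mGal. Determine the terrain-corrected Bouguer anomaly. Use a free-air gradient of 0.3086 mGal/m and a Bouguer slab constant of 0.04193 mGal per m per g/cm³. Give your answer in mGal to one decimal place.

173.0

Free-air correction = 0.3086 × 242.0 = 74.68 mGal
Free-air anomaly = 983115.02 − 983004.20 + (74.68) = 185.50 mGal
Bouguer slab correction = 0.04193 × 1.73 × 242.0 = 17.55 mGal
Simple Bouguer anomaly = 185.50 − (17.55) = 167.95 mGal
Complete Bouguer anomaly = 167.95 + 5.05 = 173.00 mGal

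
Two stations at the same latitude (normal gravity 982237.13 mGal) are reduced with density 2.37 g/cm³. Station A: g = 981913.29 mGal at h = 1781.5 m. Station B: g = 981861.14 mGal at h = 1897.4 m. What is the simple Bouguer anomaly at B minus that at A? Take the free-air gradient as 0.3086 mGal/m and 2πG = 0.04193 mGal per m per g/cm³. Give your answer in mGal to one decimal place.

-27.9

Δg_SB(A) = 981913.29 − 982237.13 + 0.3086×1781.5 − 0.04193×2.37×1781.5 = 48.90 mGal
Δg_SB(B) = 981861.14 − 982237.13 + 0.3086×1897.4 − 0.04193×2.37×1897.4 = 21.00 mGal
Difference = 21.00 − (48.90) = -27.90 mGal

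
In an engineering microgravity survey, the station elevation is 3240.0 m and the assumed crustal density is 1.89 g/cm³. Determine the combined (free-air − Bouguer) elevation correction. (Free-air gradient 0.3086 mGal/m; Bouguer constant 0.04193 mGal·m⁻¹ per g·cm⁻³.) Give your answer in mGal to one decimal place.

743.1

Combined gradient = 0.3086 − 0.04193 × 1.89 = 0.2293523 mGal/m
Combined elevation correction = 0.2293523 × 3240.0 = 743.1 mGal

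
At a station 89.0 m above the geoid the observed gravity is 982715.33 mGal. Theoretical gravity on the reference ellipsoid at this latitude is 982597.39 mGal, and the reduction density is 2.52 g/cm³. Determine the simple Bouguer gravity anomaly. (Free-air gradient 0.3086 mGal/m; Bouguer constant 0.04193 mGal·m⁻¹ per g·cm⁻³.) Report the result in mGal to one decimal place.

136.0

Free-air correction = 0.3086 × 89.0 = 27.47 mGal
Free-air anomaly = 982715.33 − 982597.39 + (27.47) = 145.41 mGal
Bouguer slab correction = 0.04193 × 2.52 × 89.0 = 9.40 mGal
Simple Bouguer anomaly = 145.41 − (9.40) = 136.01 mGal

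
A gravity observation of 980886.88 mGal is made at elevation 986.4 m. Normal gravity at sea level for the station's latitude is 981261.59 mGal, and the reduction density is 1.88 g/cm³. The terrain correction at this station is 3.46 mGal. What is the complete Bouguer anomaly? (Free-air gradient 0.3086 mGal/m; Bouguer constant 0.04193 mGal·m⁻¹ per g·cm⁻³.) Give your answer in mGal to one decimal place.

Free-air correction = 0.3086 × 986.4 = 304.40 mGal
Free-air anomaly = 980886.88 − 981261.59 + (304.40) = -70.31 mGal
Bouguer slab correction = 0.04193 × 1.88 × 986.4 = 77.76 mGal
Simple Bouguer anomaly = -70.31 − (77.76) = -148.07 mGal
Complete Bouguer anomaly = -148.07 + 3.46 = -144.61 mGal

-144.6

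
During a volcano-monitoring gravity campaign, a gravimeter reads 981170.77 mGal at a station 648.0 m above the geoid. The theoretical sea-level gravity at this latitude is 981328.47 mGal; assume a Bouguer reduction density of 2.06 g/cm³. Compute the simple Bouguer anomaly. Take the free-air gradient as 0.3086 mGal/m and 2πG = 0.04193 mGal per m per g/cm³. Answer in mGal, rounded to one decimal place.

Free-air correction = 0.3086 × 648.0 = 199.97 mGal
Free-air anomaly = 981170.77 − 981328.47 + (199.97) = 42.27 mGal
Bouguer slab correction = 0.04193 × 2.06 × 648.0 = 55.97 mGal
Simple Bouguer anomaly = 42.27 − (55.97) = -13.70 mGal

-13.7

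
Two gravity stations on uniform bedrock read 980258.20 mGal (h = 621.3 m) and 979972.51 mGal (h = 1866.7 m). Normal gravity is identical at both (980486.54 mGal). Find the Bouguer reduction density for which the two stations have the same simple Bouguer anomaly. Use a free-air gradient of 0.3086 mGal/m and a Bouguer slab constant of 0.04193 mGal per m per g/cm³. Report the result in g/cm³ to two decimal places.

Δg_obs = 979972.51 − 980258.20 = -285.69 mGal over Δh = 1866.7 − 621.3 = 1245.4 m
Equal Bouguer anomalies ⇒ Δg_obs + (0.3086 − 0.04193ρ)·Δh = 0
0.3086 − 0.04193ρ = −Δg_obs/Δh = 0.22940
ρ = (0.3086 − 0.22940) / 0.04193 = 1.89 g/cm³

1.89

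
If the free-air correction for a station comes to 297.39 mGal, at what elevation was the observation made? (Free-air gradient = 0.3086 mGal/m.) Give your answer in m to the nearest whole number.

964

h = 297.39 / 0.3086 = 963.67 m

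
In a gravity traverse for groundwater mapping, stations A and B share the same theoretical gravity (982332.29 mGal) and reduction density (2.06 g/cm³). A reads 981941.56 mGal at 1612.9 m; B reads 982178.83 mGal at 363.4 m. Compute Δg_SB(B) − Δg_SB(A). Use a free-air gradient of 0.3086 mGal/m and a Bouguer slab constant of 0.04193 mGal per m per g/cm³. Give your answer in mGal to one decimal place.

Δg_SB(A) = 981941.56 − 982332.29 + 0.3086×1612.9 − 0.04193×2.06×1612.9 = -32.30 mGal
Δg_SB(B) = 982178.83 − 982332.29 + 0.3086×363.4 − 0.04193×2.06×363.4 = -72.70 mGal
Difference = -72.70 − (-32.30) = -40.40 mGal

-40.4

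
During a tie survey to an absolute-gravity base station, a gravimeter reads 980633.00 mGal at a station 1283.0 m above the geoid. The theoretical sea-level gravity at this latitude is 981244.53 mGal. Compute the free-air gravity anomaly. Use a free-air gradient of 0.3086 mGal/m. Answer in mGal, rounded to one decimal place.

Free-air correction = 0.3086 × 1283.0 = 395.93 mGal
Free-air anomaly = 980633.00 − 981244.53 + (395.93) = -215.60 mGal

-215.6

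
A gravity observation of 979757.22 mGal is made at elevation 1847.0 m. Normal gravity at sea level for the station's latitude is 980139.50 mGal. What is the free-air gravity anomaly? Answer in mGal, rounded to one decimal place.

187.7

Free-air correction = 0.3086 × 1847.0 = 569.98 mGal
Free-air anomaly = 979757.22 − 980139.50 + (569.98) = 187.70 mGal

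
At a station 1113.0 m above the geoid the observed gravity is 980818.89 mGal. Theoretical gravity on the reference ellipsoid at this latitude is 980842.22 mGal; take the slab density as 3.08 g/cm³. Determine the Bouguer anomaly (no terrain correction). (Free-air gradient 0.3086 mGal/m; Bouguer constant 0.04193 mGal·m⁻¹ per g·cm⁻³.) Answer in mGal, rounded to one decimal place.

Free-air correction = 0.3086 × 1113.0 = 343.47 mGal
Free-air anomaly = 980818.89 − 980842.22 + (343.47) = 320.14 mGal
Bouguer slab correction = 0.04193 × 3.08 × 1113.0 = 143.74 mGal
Simple Bouguer anomaly = 320.14 − (143.74) = 176.40 mGal

176.4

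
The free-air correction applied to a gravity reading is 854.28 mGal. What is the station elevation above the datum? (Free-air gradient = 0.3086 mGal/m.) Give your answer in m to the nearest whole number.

h = 854.28 / 0.3086 = 2768.24 m

2768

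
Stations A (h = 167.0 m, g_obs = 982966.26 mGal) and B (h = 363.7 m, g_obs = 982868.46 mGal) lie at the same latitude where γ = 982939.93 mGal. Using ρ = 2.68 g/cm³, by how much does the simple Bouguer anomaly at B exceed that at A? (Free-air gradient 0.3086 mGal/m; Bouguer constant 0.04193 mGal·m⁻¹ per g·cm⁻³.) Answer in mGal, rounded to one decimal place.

-59.2

Δg_SB(A) = 982966.26 − 982939.93 + 0.3086×167.0 − 0.04193×2.68×167.0 = 59.10 mGal
Δg_SB(B) = 982868.46 − 982939.93 + 0.3086×363.7 − 0.04193×2.68×363.7 = -0.10 mGal
Difference = -0.10 − (59.10) = -59.20 mGal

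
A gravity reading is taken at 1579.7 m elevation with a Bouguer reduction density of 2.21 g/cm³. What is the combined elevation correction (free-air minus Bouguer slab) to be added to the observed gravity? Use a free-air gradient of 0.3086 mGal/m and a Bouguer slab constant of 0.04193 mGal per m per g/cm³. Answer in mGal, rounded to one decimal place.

Combined gradient = 0.3086 − 0.04193 × 2.21 = 0.2159347 mGal/m
Combined elevation correction = 0.2159347 × 1579.7 = 341.1 mGal

341.1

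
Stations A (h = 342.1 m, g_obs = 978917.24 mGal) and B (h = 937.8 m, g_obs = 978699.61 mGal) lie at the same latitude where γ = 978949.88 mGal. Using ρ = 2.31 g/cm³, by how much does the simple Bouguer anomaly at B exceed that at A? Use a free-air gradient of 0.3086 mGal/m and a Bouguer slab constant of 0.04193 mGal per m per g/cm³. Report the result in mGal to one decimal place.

Δg_SB(A) = 978917.24 − 978949.88 + 0.3086×342.1 − 0.04193×2.31×342.1 = 39.80 mGal
Δg_SB(B) = 978699.61 − 978949.88 + 0.3086×937.8 − 0.04193×2.31×937.8 = -51.70 mGal
Difference = -51.70 − (39.80) = -91.50 mGal

-91.5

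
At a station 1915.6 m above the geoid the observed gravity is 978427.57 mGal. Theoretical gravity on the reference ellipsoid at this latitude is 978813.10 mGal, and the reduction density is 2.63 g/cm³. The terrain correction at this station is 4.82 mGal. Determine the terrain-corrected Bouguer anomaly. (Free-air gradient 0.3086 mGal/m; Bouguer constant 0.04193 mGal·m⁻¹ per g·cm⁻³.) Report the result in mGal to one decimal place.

-0.8

Free-air correction = 0.3086 × 1915.6 = 591.15 mGal
Free-air anomaly = 978427.57 − 978813.10 + (591.15) = 205.62 mGal
Bouguer slab correction = 0.04193 × 2.63 × 1915.6 = 211.24 mGal
Simple Bouguer anomaly = 205.62 − (211.24) = -5.62 mGal
Complete Bouguer anomaly = -5.62 + 4.82 = -0.80 mGal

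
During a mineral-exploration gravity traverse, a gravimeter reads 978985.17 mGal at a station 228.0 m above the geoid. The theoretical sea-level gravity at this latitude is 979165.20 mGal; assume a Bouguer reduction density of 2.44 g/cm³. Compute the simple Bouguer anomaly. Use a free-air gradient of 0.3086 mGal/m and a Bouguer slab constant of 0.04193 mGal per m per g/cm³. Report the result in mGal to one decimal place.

-133.0

Free-air correction = 0.3086 × 228.0 = 70.36 mGal
Free-air anomaly = 978985.17 − 979165.20 + (70.36) = -109.67 mGal
Bouguer slab correction = 0.04193 × 2.44 × 228.0 = 23.33 mGal
Simple Bouguer anomaly = -109.67 − (23.33) = -133.00 mGal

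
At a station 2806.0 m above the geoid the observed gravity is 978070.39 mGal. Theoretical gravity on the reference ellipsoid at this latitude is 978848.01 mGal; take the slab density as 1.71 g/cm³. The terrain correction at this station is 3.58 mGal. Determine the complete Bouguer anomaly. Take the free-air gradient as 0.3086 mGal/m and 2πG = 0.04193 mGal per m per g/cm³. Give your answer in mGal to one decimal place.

-109.3

Free-air correction = 0.3086 × 2806.0 = 865.93 mGal
Free-air anomaly = 978070.39 − 978848.01 + (865.93) = 88.31 mGal
Bouguer slab correction = 0.04193 × 1.71 × 2806.0 = 201.19 mGal
Simple Bouguer anomaly = 88.31 − (201.19) = -112.88 mGal
Complete Bouguer anomaly = -112.88 + 3.58 = -109.30 mGal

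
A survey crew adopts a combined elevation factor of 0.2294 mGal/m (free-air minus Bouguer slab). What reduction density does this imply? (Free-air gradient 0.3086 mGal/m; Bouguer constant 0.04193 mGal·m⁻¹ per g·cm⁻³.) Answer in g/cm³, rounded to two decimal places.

0.2294 = 0.3086 − 0.04193 × ρ
ρ = (0.3086 − 0.2294) / 0.04193 = 1.89 g/cm³

1.89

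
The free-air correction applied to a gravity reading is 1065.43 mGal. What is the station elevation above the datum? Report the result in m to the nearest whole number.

h = 1065.43 / 0.3086 = 3452.46 m

3452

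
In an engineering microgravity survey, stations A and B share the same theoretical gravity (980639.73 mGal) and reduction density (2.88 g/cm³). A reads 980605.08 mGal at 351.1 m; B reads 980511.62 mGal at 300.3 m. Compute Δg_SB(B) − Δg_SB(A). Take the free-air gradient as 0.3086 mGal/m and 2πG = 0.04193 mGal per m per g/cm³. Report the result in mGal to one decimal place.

-103.0

Δg_SB(A) = 980605.08 − 980639.73 + 0.3086×351.1 − 0.04193×2.88×351.1 = 31.30 mGal
Δg_SB(B) = 980511.62 − 980639.73 + 0.3086×300.3 − 0.04193×2.88×300.3 = -71.70 mGal
Difference = -71.70 − (31.30) = -103.00 mGal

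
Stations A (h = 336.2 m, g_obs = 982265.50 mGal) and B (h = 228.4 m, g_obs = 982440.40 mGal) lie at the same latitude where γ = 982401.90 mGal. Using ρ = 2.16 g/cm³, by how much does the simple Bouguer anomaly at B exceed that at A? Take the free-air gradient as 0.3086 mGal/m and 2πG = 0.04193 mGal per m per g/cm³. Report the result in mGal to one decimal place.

Δg_SB(A) = 982265.50 − 982401.90 + 0.3086×336.2 − 0.04193×2.16×336.2 = -63.10 mGal
Δg_SB(B) = 982440.40 − 982401.90 + 0.3086×228.4 − 0.04193×2.16×228.4 = 88.30 mGal
Difference = 88.30 − (-63.10) = 151.40 mGal

151.4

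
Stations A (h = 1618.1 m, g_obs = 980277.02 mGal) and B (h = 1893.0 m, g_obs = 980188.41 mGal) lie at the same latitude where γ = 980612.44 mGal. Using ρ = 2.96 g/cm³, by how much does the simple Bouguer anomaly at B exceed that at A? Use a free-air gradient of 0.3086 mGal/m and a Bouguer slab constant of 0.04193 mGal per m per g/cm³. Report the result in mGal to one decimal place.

-37.9

Δg_SB(A) = 980277.02 − 980612.44 + 0.3086×1618.1 − 0.04193×2.96×1618.1 = -36.90 mGal
Δg_SB(B) = 980188.41 − 980612.44 + 0.3086×1893.0 − 0.04193×2.96×1893.0 = -74.80 mGal
Difference = -74.80 − (-36.90) = -37.90 mGal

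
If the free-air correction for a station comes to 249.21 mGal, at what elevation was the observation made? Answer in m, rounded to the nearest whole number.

808

h = 249.21 / 0.3086 = 807.55 m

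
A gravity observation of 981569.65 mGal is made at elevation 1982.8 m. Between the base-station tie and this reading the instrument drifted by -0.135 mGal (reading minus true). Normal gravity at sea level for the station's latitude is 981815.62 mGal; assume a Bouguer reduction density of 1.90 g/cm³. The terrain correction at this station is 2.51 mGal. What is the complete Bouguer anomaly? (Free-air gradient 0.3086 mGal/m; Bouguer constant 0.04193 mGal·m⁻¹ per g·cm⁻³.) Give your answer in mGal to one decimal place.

210.6

Drift-corrected reading = 981569.65 − (-0.135) = 981569.785 mGal
Free-air correction = 0.3086 × 1982.8 = 611.89 mGal
Free-air anomaly = 981569.785 − 981815.62 + (611.89) = 366.055 mGal
Bouguer slab correction = 0.04193 × 1.90 × 1982.8 = 157.96 mGal
Simple Bouguer anomaly = 366.055 − (157.96) = 208.095 mGal
Complete Bouguer anomaly = 208.095 + 2.51 = 210.605 mGal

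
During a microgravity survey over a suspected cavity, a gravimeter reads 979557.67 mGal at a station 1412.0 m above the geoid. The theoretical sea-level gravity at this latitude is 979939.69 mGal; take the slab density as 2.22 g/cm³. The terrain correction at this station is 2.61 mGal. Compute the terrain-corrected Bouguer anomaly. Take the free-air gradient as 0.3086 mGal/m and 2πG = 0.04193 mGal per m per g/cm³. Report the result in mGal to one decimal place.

-75.1

Free-air correction = 0.3086 × 1412.0 = 435.74 mGal
Free-air anomaly = 979557.67 − 979939.69 + (435.74) = 53.72 mGal
Bouguer slab correction = 0.04193 × 2.22 × 1412.0 = 131.44 mGal
Simple Bouguer anomaly = 53.72 − (131.44) = -77.72 mGal
Complete Bouguer anomaly = -77.72 + 2.61 = -75.11 mGal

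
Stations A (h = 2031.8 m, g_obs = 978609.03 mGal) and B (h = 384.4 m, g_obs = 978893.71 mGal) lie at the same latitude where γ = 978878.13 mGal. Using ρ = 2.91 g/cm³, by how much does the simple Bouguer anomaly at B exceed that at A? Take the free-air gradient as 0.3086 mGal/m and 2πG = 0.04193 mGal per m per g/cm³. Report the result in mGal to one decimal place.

Δg_SB(A) = 978609.03 − 978878.13 + 0.3086×2031.8 − 0.04193×2.91×2031.8 = 110.00 mGal
Δg_SB(B) = 978893.71 − 978878.13 + 0.3086×384.4 − 0.04193×2.91×384.4 = 87.30 mGal
Difference = 87.30 − (110.00) = -22.70 mGal

-22.7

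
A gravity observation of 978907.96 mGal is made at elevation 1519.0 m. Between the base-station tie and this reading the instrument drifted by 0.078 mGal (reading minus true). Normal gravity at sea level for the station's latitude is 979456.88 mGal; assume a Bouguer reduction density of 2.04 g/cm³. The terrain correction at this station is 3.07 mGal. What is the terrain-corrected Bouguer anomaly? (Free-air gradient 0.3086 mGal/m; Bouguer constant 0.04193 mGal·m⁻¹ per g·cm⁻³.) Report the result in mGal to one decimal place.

Drift-corrected reading = 978907.96 − (0.078) = 978907.882 mGal
Free-air correction = 0.3086 × 1519.0 = 468.76 mGal
Free-air anomaly = 978907.882 − 979456.88 + (468.76) = -80.238 mGal
Bouguer slab correction = 0.04193 × 2.04 × 1519.0 = 129.93 mGal
Simple Bouguer anomaly = -80.238 − (129.93) = -210.168 mGal
Complete Bouguer anomaly = -210.168 + 3.07 = -207.098 mGal

-207.1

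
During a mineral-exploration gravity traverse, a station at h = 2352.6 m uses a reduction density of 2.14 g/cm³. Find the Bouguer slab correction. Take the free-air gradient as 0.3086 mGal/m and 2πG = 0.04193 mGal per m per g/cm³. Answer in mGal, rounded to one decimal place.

211.1

Bouguer slab correction = 0.04193 × 2.14 × 2352.6 = 211.1 mGal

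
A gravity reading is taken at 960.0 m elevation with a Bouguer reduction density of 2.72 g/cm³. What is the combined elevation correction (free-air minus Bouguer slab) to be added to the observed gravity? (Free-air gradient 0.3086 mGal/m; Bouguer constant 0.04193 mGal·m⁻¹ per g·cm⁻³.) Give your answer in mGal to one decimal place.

186.8

Combined gradient = 0.3086 − 0.04193 × 2.72 = 0.1945504 mGal/m
Combined elevation correction = 0.1945504 × 960.0 = 186.8 mGal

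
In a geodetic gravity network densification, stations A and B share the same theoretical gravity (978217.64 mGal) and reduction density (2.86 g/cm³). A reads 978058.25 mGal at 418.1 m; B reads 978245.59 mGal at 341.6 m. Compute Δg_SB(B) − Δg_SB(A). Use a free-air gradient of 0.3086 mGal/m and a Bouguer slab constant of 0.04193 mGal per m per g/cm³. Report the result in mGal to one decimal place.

Δg_SB(A) = 978058.25 − 978217.64 + 0.3086×418.1 − 0.04193×2.86×418.1 = -80.50 mGal
Δg_SB(B) = 978245.59 − 978217.64 + 0.3086×341.6 − 0.04193×2.86×341.6 = 92.40 mGal
Difference = 92.40 − (-80.50) = 172.90 mGal

172.9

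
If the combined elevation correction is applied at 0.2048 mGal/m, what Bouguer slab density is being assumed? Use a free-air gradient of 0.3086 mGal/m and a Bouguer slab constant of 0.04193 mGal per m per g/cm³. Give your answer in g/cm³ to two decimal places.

0.2048 = 0.3086 − 0.04193 × ρ
ρ = (0.3086 − 0.2048) / 0.04193 = 2.48 g/cm³

2.48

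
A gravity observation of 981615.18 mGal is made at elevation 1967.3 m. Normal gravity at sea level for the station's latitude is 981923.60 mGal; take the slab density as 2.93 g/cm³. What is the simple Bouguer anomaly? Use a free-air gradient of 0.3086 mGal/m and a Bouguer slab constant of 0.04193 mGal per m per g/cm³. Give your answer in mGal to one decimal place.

Free-air correction = 0.3086 × 1967.3 = 607.11 mGal
Free-air anomaly = 981615.18 − 981923.60 + (607.11) = 298.69 mGal
Bouguer slab correction = 0.04193 × 2.93 × 1967.3 = 241.69 mGal
Simple Bouguer anomaly = 298.69 − (241.69) = 57.00 mGal

57.0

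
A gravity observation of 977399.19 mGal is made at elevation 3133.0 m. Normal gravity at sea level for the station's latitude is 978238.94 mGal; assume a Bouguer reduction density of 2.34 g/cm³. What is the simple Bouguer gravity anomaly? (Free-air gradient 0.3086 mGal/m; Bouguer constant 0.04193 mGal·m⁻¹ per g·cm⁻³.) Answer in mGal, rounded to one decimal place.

-180.3

Free-air correction = 0.3086 × 3133.0 = 966.84 mGal
Free-air anomaly = 977399.19 − 978238.94 + (966.84) = 127.09 mGal
Bouguer slab correction = 0.04193 × 2.34 × 3133.0 = 307.40 mGal
Simple Bouguer anomaly = 127.09 − (307.40) = -180.31 mGal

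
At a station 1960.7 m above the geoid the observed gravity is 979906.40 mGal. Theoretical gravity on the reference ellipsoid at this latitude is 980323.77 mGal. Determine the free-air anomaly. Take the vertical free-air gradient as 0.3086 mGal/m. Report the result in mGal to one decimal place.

Free-air correction = 0.3086 × 1960.7 = 605.07 mGal
Free-air anomaly = 979906.40 − 980323.77 + (605.07) = 187.70 mGal

187.7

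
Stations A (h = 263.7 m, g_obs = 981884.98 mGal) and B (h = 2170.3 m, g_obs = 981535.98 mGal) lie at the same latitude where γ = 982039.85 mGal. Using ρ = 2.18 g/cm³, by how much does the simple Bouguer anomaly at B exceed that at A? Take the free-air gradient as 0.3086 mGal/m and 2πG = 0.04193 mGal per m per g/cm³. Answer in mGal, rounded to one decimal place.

Δg_SB(A) = 981884.98 − 982039.85 + 0.3086×263.7 − 0.04193×2.18×263.7 = -97.60 mGal
Δg_SB(B) = 981535.98 − 982039.85 + 0.3086×2170.3 − 0.04193×2.18×2170.3 = -32.50 mGal
Difference = -32.50 − (-97.60) = 65.10 mGal

65.1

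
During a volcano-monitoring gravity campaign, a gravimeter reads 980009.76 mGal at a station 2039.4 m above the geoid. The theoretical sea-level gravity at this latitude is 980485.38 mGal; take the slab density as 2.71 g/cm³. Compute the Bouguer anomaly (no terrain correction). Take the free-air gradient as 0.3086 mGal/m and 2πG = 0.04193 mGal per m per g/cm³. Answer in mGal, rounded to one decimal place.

Free-air correction = 0.3086 × 2039.4 = 629.36 mGal
Free-air anomaly = 980009.76 − 980485.38 + (629.36) = 153.74 mGal
Bouguer slab correction = 0.04193 × 2.71 × 2039.4 = 231.74 mGal
Simple Bouguer anomaly = 153.74 − (231.74) = -78.00 mGal

-78.0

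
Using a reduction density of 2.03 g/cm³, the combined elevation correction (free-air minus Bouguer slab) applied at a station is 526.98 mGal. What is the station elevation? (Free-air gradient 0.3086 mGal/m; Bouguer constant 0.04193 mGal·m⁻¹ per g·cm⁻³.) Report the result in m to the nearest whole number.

2358

Combined gradient = 0.3086 − 0.04193 × 2.03 = 0.2234821 mGal/m
h = 526.98 / 0.2234821 = 2358.04 m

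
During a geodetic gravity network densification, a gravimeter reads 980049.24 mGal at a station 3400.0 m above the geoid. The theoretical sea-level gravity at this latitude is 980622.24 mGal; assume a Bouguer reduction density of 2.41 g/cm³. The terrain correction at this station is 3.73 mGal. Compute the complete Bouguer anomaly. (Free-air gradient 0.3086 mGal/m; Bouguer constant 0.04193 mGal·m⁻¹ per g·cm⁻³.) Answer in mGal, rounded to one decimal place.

Free-air correction = 0.3086 × 3400.0 = 1049.24 mGal
Free-air anomaly = 980049.24 − 980622.24 + (1049.24) = 476.24 mGal
Bouguer slab correction = 0.04193 × 2.41 × 3400.0 = 343.57 mGal
Simple Bouguer anomaly = 476.24 − (343.57) = 132.67 mGal
Complete Bouguer anomaly = 132.67 + 3.73 = 136.40 mGal

136.4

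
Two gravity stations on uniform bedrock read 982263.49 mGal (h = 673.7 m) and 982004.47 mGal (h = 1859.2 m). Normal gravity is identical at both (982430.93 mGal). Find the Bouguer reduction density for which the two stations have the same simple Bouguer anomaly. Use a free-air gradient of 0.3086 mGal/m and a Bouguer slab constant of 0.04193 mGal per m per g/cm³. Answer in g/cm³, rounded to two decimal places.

Δg_obs = 982004.47 − 982263.49 = -259.02 mGal over Δh = 1859.2 − 673.7 = 1185.5 m
Equal Bouguer anomalies ⇒ Δg_obs + (0.3086 − 0.04193ρ)·Δh = 0
0.3086 − 0.04193ρ = −Δg_obs/Δh = 0.21849
ρ = (0.3086 − 0.21849) / 0.04193 = 2.15 g/cm³

2.15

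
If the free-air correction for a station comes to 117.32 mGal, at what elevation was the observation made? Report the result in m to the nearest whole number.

h = 117.32 / 0.3086 = 380.17 m

380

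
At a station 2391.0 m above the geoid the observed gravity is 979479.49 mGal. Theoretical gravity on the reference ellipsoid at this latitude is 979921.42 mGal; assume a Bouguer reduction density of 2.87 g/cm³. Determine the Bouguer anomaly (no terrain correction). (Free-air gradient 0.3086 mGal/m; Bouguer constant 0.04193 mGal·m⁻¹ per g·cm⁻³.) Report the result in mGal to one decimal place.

Free-air correction = 0.3086 × 2391.0 = 737.86 mGal
Free-air anomaly = 979479.49 − 979921.42 + (737.86) = 295.93 mGal
Bouguer slab correction = 0.04193 × 2.87 × 2391.0 = 287.73 mGal
Simple Bouguer anomaly = 295.93 − (287.73) = 8.20 mGal

8.2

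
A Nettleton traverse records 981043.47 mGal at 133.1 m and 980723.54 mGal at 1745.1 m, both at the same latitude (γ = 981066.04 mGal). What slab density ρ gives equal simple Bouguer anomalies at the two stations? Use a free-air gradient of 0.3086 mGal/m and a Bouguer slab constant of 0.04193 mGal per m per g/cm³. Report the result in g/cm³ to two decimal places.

2.63

Δg_obs = 980723.54 − 981043.47 = -319.93 mGal over Δh = 1745.1 − 133.1 = 1612.0 m
Equal Bouguer anomalies ⇒ Δg_obs + (0.3086 − 0.04193ρ)·Δh = 0
0.3086 − 0.04193ρ = −Δg_obs/Δh = 0.19847
ρ = (0.3086 − 0.19847) / 0.04193 = 2.63 g/cm³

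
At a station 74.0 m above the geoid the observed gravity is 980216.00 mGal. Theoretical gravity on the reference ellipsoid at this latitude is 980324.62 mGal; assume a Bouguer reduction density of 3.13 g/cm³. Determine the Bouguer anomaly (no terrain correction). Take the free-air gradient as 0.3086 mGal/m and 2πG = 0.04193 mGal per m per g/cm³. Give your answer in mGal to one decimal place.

Free-air correction = 0.3086 × 74.0 = 22.84 mGal
Free-air anomaly = 980216.00 − 980324.62 + (22.84) = -85.78 mGal
Bouguer slab correction = 0.04193 × 3.13 × 74.0 = 9.71 mGal
Simple Bouguer anomaly = -85.78 − (9.71) = -95.49 mGal

-95.5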